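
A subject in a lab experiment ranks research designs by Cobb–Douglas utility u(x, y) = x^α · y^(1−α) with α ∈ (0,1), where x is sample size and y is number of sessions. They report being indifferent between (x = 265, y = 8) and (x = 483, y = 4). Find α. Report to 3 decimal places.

The Cobb–Douglas utilities coincide, so 265^α·8^(1−α) = 483^α·4^(1−α).
(265/483)^α = (4/8)^(1−α); take logs: α·ln(265/483) = (1−α)·ln(4/8), i.e. α·-0.600287 = (1−α)·-0.693147.
Thus α·(-1.293434) = -0.693147, so α = -0.693147/-1.293434 ≈ 0.536.

α ≈ 0.536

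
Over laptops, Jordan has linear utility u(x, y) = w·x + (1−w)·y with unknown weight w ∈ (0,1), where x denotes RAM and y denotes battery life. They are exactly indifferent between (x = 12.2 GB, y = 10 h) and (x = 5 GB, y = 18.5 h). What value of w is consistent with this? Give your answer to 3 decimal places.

w = 0.541

Indifference: w·12.2 + (1−w)·10 = w·5 + (1−w)·18.5.
Collecting terms: w·7.2 = (1−w)·8.5.
So w/(1−w) = 8.5/7.2 = 1.1806, giving w = 8.5/(7.2+8.5) = 0.541.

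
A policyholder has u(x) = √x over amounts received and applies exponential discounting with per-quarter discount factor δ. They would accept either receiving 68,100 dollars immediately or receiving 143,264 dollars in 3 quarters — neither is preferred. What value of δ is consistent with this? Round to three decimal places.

The payoff in 3 quarters is discounted by δ^3, so u(68100) = δ^3·u(143264) and δ^3 = u(68100)/u(143264).
With u(x) = √x: δ^3 = √68100/√143264 = √(68100/143264) = 0.68945.
Hence δ = (0.68945)^(1/3) = 0.88342.

δ ≈ 0.883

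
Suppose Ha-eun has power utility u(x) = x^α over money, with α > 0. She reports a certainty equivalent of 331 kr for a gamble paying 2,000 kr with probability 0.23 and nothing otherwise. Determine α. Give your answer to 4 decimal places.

Since u(0) = 0, the lottery's EU is 0.23·2000^α.
Equating: 331^α = 0.23·2000^α, i.e. 0.1655^α = 0.23.
Take logs: α = ln 0.23 / ln(331/2000) ≈ 0.817039.

α ≈ 0.8170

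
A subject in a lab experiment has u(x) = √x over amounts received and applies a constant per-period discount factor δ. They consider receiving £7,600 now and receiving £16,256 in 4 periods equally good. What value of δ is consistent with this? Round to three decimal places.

δ ≈ 0.909

Indifference means u(7600) = δ^4 · u(16256), so δ^4 = u(7600)/u(16256).
Since u(x) = √x, δ^4 = √(7600/16256) = 0.68375.
Taking the 4th root: δ = 0.68375^(1/4) ≈ 0.909.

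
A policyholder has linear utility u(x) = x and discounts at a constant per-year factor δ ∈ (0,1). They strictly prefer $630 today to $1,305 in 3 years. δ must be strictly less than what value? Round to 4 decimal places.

Under u(x) = x this choice says 630 > δ^3·1305.
Hence δ^3 < 630/1305 = 0.48276, and x ↦ x^(1/3) is increasing on (0,∞).
δ < (630/1305)^(1/3) ≈ 0.7845.

δ < 0.7845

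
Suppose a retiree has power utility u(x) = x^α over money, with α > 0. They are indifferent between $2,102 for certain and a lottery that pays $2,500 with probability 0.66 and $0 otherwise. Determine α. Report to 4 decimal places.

α ≈ 2.3963

EU(lottery) = 0.66·2500^α + 0.34·0 = 0.66·2500^α.
Setting u(2102) equal to that: 2102^α = 0.66·2500^α ⇒ (2102/2500)^α = 0.66.
α = ln(0.66) / ln(2102/2500) = -0.4155154/-0.1734015 ≈ 2.3963.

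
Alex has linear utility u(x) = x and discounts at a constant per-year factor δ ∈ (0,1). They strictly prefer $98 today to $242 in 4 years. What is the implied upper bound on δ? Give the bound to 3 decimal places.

The preference means 98 > δ^4·242.
Dividing by 242: δ^4 < 0.40496. Both sides are positive, so the 4th root keeps the direction.
δ < 0.40496^(1/4) = 0.798.

δ < 0.798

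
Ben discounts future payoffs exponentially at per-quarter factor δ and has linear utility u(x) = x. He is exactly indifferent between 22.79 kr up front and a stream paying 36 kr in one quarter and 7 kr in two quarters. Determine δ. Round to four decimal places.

Equating present values: 22.79 = 36δ + 7δ².
Rearranged: 7δ² + 36δ − 22.79 = 0.
The positive root is δ = [−36 + √(36² + 4·7·22.79)] / (2·7) = (−36 + 43.979)/14 ≈ 0.5699.

δ ≈ 0.5699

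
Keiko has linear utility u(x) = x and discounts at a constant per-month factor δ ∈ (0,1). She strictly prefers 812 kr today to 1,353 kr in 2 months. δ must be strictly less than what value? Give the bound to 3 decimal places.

δ < 0.775

Comparing present values: 812 > δ^2·1353.
So δ^2 < 812/1353 = 0.60015; taking the square root of both positive sides preserves the inequality.
δ < 0.60015^(1/2) = 0.775.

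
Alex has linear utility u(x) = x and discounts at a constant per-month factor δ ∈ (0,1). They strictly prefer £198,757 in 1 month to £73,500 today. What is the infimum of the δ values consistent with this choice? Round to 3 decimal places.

Under u(x) = x this choice says 73500 < δ·198757.
So δ > 73500/198757 = 0.36980.

δ > 0.370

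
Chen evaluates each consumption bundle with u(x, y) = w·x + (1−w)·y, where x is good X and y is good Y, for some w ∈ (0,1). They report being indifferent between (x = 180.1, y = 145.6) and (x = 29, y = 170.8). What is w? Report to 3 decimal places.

Equating utilities: w·180.1 + (1−w)·145.6 = w·29 + (1−w)·170.8.
Rearranging, 151.1·w − 25.2·(1−w) = 0.
So w/(1−w) = 25.2/151.1 = 0.1668, giving w = 25.2/(151.1+25.2) = 0.143.

w = 0.143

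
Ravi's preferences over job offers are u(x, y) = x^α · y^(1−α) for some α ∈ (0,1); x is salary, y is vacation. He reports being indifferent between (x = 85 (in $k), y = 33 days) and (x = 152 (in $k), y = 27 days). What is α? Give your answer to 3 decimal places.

Set the two utilities equal: 85^α·33^(1−α) = 152^α·27^(1−α).
Rearrange to (85/152)^α = (27/33)^(1−α) and take logs: α·-0.581229 = (1−α)·-0.200671.
So α/(1−α) = (-0.200671)/(-0.581229) = 0.345253, and α = 0.345253/1.345253 ≈ 0.257.

α ≈ 0.257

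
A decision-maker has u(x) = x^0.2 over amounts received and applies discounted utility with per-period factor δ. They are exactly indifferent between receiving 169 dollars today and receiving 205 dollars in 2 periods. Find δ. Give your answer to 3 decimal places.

δ ≈ 0.981

Indifference means u(169) = δ^2 · u(205), so δ^2 = u(169)/u(205).
Since u(x) = x^0.2, δ^2 = (169/205)^0.2 = 0.82439^0.2 = 0.96211.
Taking the square root: δ = 0.96211^(1/2) ≈ 0.981.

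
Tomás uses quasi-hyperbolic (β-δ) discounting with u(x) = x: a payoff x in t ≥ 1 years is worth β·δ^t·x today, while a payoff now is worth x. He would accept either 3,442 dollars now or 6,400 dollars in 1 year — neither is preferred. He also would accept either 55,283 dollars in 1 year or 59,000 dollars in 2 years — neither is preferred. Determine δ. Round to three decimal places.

The second indifference involves only future payoffs, so β cancels: β·δ^1·55283 = β·δ^2·59000, giving δ = 55283/59000 = 0.93700.

δ ≈ 0.937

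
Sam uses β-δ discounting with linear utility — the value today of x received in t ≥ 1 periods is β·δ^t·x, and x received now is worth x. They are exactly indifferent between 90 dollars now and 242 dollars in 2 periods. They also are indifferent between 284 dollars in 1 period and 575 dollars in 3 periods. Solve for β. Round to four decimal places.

β ≈ 0.7530

From the later pair, β·δ^1·284 = β·δ^3·575; dividing through, δ^2 = 284/575 = 0.49391, so δ = 0.70279.
Substituting δ into 90 = β·δ^2·242: β = 90/(119.527) ≈ 0.7530.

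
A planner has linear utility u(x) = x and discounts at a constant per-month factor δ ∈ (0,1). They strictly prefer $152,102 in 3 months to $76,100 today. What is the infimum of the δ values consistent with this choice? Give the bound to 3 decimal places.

δ > 0.794

Comparing present values: 76100 < δ^3·152102.
Dividing by 152102: δ^3 > 0.50032. Both sides are positive, so the cube root keeps the direction.
δ > (76100/152102)^(1/3) ≈ 0.794.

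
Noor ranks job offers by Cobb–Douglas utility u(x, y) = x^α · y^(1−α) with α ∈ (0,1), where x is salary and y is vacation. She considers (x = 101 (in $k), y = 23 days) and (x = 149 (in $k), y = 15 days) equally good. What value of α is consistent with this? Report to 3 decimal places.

α ≈ 0.524

Set the two utilities equal: 101^α·23^(1−α) = 149^α·15^(1−α).
Rearrange to (101/149)^α = (15/23)^(1−α) and take logs: α·-0.388826 = (1−α)·-0.427444.
Thus α·(-0.816270) = -0.427444, so α = -0.427444/-0.816270 ≈ 0.524.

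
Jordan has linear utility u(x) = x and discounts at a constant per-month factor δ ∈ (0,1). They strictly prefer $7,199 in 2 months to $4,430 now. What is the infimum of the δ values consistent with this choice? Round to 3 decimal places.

Comparing present values: 4430 < δ^2·7199.
Dividing by 7199: δ^2 > 0.61536. Both sides are positive, so the square root keeps the direction.
δ > 0.61536^(1/2) = 0.784.

δ > 0.784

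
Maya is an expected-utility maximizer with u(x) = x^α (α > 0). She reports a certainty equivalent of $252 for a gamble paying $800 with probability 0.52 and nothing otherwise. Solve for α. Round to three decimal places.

α ≈ 0.566

EU(lottery) = 0.52·800^α + 0.48·0 = 0.52·800^α.
Setting u(252) equal to that: 252^α = 0.52·800^α ⇒ (252/800)^α = 0.52.
Take logs: α = ln 0.52 / ln(252/800) ≈ 0.56608.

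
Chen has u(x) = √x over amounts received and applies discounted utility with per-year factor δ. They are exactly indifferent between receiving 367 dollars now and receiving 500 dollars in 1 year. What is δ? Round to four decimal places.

δ ≈ 0.8567

The payoff in 1 year is discounted by δ, so u(367) = δ·u(500) and δ = u(367)/u(500).
With u(x) = √x: δ = √367/√500 = √(367/500) = 0.85674.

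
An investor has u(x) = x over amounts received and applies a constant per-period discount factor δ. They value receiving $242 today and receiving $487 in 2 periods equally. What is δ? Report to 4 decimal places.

Equating discounted utilities: u(242) = δ^2·u(487) ⇒ δ^2 = u(242)/u(487).
With u(x) = x: δ^2 = 242/487 = 0.49692.
Hence δ = (0.49692)^(1/2) = 0.704925.

δ ≈ 0.7049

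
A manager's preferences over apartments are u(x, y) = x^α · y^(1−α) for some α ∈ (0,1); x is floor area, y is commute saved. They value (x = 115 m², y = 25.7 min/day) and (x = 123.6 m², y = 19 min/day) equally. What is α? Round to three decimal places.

α ≈ 0.807

Indifference: 115^α · 25.7^(1−α) = 123.6^α · 19^(1−α).
Rearrange to (115/123.6)^α = (19/25.7)^(1−α) and take logs: α·-0.072118 = (1−α)·-0.302052.
With A = -0.072118 and B = -0.302052: α·A = (1−α)·B, so α = B/(A+B) = -0.302052/-0.374170 ≈ 0.807.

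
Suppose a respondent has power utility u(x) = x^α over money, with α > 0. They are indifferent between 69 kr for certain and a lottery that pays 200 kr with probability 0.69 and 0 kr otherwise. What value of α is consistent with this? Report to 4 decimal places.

The lottery's expected utility is 0.69·u(200) + 0.31·u(0) = 0.69·200^α (since u(0) = 0 for α > 0).
Equating: 69^α = 0.69·200^α, i.e. 0.3450^α = 0.69.
α = ln(0.69) / ln(69/200) = -0.3710637/-1.0642109 ≈ 0.3487.

α ≈ 0.3487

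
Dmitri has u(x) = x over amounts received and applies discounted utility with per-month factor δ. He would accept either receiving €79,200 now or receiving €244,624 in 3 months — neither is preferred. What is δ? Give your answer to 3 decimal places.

Equating discounted utilities: u(79200) = δ^3·u(244624) ⇒ δ^3 = u(79200)/u(244624).
With u(x) = x: δ^3 = 79200/244624 = 0.32376.
Hence δ = (0.32376)^(1/3) = 0.68666.

δ ≈ 0.687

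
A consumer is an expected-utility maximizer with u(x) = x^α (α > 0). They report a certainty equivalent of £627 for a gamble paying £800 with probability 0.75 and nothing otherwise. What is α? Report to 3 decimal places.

α ≈ 1.181

Since u(0) = 0, the lottery's EU is 0.75·800^α.
Setting u(627) equal to that: 627^α = 0.75·800^α ⇒ (627/800)^α = 0.75.
Taking logs: α·ln(627/800) = ln(0.75), so α = -0.287682 / -0.243665 ≈ 1.181.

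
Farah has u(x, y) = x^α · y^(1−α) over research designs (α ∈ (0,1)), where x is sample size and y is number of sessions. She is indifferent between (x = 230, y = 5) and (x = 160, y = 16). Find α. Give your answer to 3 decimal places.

α ≈ 0.762

Set the two utilities equal: 230^α·5^(1−α) = 160^α·16^(1−α).
Rearrange to (230/160)^α = (16/5)^(1−α) and take logs: α·0.362905 = (1−α)·1.163151.
Thus α·(1.526056) = 1.163151, so α = 1.163151/1.526056 ≈ 0.762.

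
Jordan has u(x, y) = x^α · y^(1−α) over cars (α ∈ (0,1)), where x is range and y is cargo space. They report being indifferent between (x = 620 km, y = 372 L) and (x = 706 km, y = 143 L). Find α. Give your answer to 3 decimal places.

α ≈ 0.880

The Cobb–Douglas utilities coincide, so 620^α·372^(1−α) = 706^α·143^(1−α).
(620/706)^α = (143/372)^(1−α); take logs: α·ln(620/706) = (1−α)·ln(143/372), i.e. α·-0.129896 = (1−α)·-0.956049.
With A = -0.129896 and B = -0.956049: α·A = (1−α)·B, so α = B/(A+B) = -0.956049/-1.085945 ≈ 0.880.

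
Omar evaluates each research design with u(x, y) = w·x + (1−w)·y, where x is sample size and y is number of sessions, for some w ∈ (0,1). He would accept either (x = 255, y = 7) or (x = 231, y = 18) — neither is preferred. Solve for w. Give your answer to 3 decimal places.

u(255,7) = u(231,18) means w·255 + (1−w)·7 = w·231 + (1−w)·18.
Rearranging, 24·w − 11·(1−w) = 0.
The marginal rate of substitution is 11/24, so w = 11/(24+11) = 0.314.

w = 0.314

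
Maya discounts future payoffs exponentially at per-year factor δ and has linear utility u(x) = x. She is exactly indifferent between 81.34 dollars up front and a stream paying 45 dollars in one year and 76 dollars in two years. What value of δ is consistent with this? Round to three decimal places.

δ ≈ 0.780

Equating present values: 81.34 = 45δ + 76δ².
That is, 76δ² + 45δ − 81.34 = 0, a quadratic in δ.
δ = (−45 + √(45² + 4·76·81.34)) / (2·76) = (−45 + √26752.36) / 152 ≈ 0.780.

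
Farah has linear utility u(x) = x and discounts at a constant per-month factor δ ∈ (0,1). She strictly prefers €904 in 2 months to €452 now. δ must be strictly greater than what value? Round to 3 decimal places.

δ > 0.707

Comparing present values: 452 < δ^2·904.
Dividing by 904: δ^2 > 0.50000. Both sides are positive, so the square root keeps the direction.
δ > 0.50000^(1/2) = 0.707.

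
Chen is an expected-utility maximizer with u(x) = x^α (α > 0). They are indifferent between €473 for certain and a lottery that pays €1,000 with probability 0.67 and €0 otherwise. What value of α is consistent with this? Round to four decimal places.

α ≈ 0.5349

The lottery's expected utility is 0.67·u(1000) + 0.33·u(0) = 0.67·1000^α (since u(0) = 0 for α > 0).
Indifference: 473^α = 0.67·1000^α, so (473/1000)^α = 0.67.
α = ln(0.67) / ln(473/1000) = -0.4004776/-0.7486599 ≈ 0.5349.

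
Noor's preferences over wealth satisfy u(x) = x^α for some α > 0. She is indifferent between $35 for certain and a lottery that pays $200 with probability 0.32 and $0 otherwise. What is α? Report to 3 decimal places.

The lottery's expected utility is 0.32·u(200) + 0.68·u(0) = 0.32·200^α (since u(0) = 0 for α > 0).
Setting u(35) equal to that: 35^α = 0.32·200^α ⇒ (35/200)^α = 0.32.
α = ln(0.32) / ln(35/200) = -1.139434/-1.742969 ≈ 0.654.

α ≈ 0.654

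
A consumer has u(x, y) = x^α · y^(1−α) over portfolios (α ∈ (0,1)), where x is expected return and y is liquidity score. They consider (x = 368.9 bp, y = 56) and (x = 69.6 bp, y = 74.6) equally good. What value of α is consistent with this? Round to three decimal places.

α ≈ 0.147

Set the two utilities equal: 368.9^α·56^(1−α) = 69.6^α·74.6^(1−α).
(368.9/69.6)^α = (74.6/56)^(1−α); take logs: α·ln(368.9/69.6) = (1−α)·ln(74.6/56), i.e. α·1.667761 = (1−α)·0.286789.
So α/(1−α) = (0.286789)/(1.667761) = 0.171960, and α = 0.171960/1.171960 ≈ 0.147.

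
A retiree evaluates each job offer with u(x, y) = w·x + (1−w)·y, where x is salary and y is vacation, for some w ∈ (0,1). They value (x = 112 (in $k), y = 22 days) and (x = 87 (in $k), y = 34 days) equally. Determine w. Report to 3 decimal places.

Equating utilities: w·112 + (1−w)·22 = w·87 + (1−w)·34.
w·(112−87) = (1−w)·(34−22), i.e. w·25 = (1−w)·12.
The marginal rate of substitution is 12/25, so w = 12/(25+12) = 0.324.

w = 0.324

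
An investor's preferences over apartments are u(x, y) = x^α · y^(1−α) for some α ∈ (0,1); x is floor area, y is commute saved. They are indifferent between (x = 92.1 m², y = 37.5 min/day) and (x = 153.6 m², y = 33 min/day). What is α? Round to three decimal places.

α ≈ 0.200

Set the two utilities equal: 92.1^α·37.5^(1−α) = 153.6^α·33^(1−α).
Rearrange to (92.1/153.6)^α = (33/37.5)^(1−α) and take logs: α·-0.511477 = (1−α)·-0.127833.
With A = -0.511477 and B = -0.127833: α·A = (1−α)·B, so α = B/(A+B) = -0.127833/-0.639310 ≈ 0.200.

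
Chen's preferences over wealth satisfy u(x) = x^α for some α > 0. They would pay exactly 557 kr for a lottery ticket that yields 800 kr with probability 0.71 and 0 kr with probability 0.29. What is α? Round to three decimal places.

EU(lottery) = 0.71·800^α + 0.29·0 = 0.71·800^α.
Equating: 557^α = 0.71·800^α, i.e. 0.6963^α = 0.71.
Take logs: α = ln 0.71 / ln(557/800) ≈ 0.94598.

α ≈ 0.946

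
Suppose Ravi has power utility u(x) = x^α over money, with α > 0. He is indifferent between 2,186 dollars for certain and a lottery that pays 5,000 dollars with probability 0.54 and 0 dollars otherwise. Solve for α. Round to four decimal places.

α ≈ 0.7448

Since u(0) = 0, the lottery's EU is 0.54·5000^α.
Setting u(2186) equal to that: 2186^α = 0.54·5000^α ⇒ (2186/5000)^α = 0.54.
α = ln(0.54) / ln(2186/5000) = -0.6161861/-0.8273645 ≈ 0.7448.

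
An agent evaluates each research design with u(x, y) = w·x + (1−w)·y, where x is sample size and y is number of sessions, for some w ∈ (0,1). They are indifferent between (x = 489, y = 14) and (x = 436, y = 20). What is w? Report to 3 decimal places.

Indifference: w·489 + (1−w)·14 = w·436 + (1−w)·20.
w·(489−436) = (1−w)·(20−14), i.e. w·53 = (1−w)·6.
The marginal rate of substitution is 6/53, so w = 6/(53+6) = 0.102.

w = 0.102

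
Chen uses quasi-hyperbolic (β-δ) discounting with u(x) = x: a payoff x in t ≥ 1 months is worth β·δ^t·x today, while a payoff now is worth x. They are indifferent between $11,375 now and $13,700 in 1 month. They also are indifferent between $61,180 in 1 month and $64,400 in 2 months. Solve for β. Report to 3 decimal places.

β ≈ 0.874

From the later pair, β·δ^1·61180 = β·δ^2·64400; dividing through, δ = 61180/64400 = 0.95000.
Now use the now-vs-future pair: 11375 = β·δ·13700 gives β = 11375/(0.95000·13700) ≈ 0.874.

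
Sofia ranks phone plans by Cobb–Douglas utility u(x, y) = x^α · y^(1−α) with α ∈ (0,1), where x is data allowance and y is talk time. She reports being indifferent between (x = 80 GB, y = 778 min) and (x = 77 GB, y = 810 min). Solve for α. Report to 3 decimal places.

The Cobb–Douglas utilities coincide, so 80^α·778^(1−α) = 77^α·810^(1−α).
(80/77)^α = (810/778)^(1−α); take logs: α·ln(80/77) = (1−α)·ln(810/778), i.e. α·0.038221 = (1−α)·0.040308.
So α/(1−α) = (0.040308)/(0.038221) = 1.054603, and α = 1.054603/2.054603 ≈ 0.513.

α ≈ 0.513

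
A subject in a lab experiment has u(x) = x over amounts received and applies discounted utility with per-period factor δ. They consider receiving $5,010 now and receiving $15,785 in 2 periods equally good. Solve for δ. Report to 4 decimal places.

Equating discounted utilities: u(5010) = δ^2·u(15785) ⇒ δ^2 = u(5010)/u(15785).
With u(x) = x: δ^2 = 5010/15785 = 0.31739.
Hence δ = (0.31739)^(1/2) = 0.563374.

δ ≈ 0.5634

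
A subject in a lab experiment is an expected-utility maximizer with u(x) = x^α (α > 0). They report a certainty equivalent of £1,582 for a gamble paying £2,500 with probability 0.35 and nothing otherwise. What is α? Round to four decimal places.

Since u(0) = 0, the lottery's EU is 0.35·2500^α.
Equating: 1582^α = 0.35·2500^α, i.e. 0.6328^α = 0.35.
Take logs: α = ln 0.35 / ln(1582/2500) ≈ 2.294187.

α ≈ 2.2942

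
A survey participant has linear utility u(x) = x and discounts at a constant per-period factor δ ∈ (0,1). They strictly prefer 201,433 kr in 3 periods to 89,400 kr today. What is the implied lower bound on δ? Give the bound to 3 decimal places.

Comparing present values: 89400 < δ^3·201433.
Hence δ^3 > 89400/201433 = 0.44382, and x ↦ x^(1/3) is increasing on (0,∞).
δ > (89400/201433)^(1/3) ≈ 0.763.

δ > 0.763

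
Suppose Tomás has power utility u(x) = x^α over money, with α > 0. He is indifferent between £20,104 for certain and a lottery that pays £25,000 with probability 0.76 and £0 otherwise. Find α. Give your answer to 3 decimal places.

Since u(0) = 0, the lottery's EU is 0.76·25000^α.
Indifference: 20104^α = 0.76·25000^α, so (20104/25000)^α = 0.76.
α = ln(0.76) / ln(20104/25000) = -0.274437/-0.217957 ≈ 1.259.

α ≈ 1.259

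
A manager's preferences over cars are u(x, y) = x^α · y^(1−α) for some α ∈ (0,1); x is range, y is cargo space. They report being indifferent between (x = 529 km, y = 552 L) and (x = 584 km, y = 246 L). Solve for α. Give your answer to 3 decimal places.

The Cobb–Douglas utilities coincide, so 529^α·552^(1−α) = 584^α·246^(1−α).
Rearrange to (529/584)^α = (246/552)^(1−α) and take logs: α·-0.098913 = (1−α)·-0.808217.
With A = -0.098913 and B = -0.808217: α·A = (1−α)·B, so α = B/(A+B) = -0.808217/-0.907130 ≈ 0.891.

α ≈ 0.891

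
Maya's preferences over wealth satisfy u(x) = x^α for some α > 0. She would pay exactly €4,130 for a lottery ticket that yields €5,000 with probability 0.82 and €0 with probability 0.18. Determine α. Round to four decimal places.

Since u(0) = 0, the lottery's EU is 0.82·5000^α.
Setting u(4130) equal to that: 4130^α = 0.82·5000^α ⇒ (4130/5000)^α = 0.82.
Taking logs: α·ln(4130/5000) = ln(0.82), so α = -0.1984509 / -0.1911605 ≈ 1.0381.

α ≈ 1.0381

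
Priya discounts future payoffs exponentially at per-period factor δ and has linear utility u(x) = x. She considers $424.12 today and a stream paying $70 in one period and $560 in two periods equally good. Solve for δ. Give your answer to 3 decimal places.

δ ≈ 0.810

Equating present values: 424.12 = 70δ + 560δ².
That is, 560δ² + 70δ − 424.12 = 0, a quadratic in δ.
δ = (−70 + √(70² + 4·560·424.12)) / (2·560) = (−70 + √954928.80) / 1120 ≈ 0.810.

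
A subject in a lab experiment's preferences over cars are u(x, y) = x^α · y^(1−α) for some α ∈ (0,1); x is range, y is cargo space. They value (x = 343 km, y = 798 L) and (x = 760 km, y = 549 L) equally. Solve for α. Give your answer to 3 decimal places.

The Cobb–Douglas utilities coincide, so 343^α·798^(1−α) = 760^α·549^(1−α).
Taking logs: α·ln 343 + (1−α)·ln 798 = α·ln 760 + (1−α)·ln 549, i.e. α·-0.795588 = (1−α)·-0.374010.
Thus α·(-1.169598) = -0.374010, so α = -0.374010/-1.169598 ≈ 0.320.

α ≈ 0.320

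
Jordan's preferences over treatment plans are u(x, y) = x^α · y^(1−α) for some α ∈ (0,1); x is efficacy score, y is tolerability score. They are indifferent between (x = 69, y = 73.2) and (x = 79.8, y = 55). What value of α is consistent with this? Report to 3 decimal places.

Set the two utilities equal: 69^α·73.2^(1−α) = 79.8^α·55^(1−α).
Taking logs: α·ln 69 + (1−α)·ln 73.2 = α·ln 79.8 + (1−α)·ln 55, i.e. α·-0.145417 = (1−α)·-0.285862.
Thus α·(-0.431279) = -0.285862, so α = -0.285862/-0.431279 ≈ 0.663.

α ≈ 0.663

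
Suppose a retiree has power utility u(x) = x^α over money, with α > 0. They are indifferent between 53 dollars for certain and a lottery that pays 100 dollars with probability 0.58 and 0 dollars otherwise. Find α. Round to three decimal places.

Since u(0) = 0, the lottery's EU is 0.58·100^α.
Indifference: 53^α = 0.58·100^α, so (53/100)^α = 0.58.
Taking logs: α·ln(53/100) = ln(0.58), so α = -0.544727 / -0.634878 ≈ 0.858.

α ≈ 0.858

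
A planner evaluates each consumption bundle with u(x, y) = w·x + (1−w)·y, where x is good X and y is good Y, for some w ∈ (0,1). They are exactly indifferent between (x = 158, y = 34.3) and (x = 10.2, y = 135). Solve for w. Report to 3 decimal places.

w = 0.405

u(158,34.3) = u(10.2,135) means w·158 + (1−w)·34.3 = w·10.2 + (1−w)·135.
Rearranging, 147.8·w − 100.7·(1−w) = 0.
Hence w = 100.7/(147.8+100.7) = 100.7/248.5 = 0.405.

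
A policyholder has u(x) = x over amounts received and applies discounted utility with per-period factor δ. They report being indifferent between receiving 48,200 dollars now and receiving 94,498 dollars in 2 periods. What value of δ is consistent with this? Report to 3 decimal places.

Indifference means u(48200) = δ^2 · u(94498), so δ^2 = u(48200)/u(94498).
With u(x) = x: δ^2 = 48200/94498 = 0.51006.
So δ = 0.51006^(1/2) ≈ 0.714.

δ ≈ 0.714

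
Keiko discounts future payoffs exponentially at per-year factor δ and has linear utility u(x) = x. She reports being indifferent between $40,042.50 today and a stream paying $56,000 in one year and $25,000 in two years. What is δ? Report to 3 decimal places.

δ ≈ 0.570

The stream is worth 56000δ + 25000δ² today, so 56000δ + 25000δ² = 40042.50.
So 25000δ² + 56000δ − 40042.50 = 0.
The positive root is δ = [−56000 + √(56000² + 4·25000·40042.50)] / (2·25000) = (−56000 + 84500.000)/50000 ≈ 0.570.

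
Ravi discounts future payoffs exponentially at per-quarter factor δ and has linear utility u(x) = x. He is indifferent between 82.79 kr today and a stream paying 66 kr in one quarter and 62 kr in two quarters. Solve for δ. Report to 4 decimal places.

δ ≈ 0.7400

Present value of the stream is 66·δ + 62·δ². Indifference gives 66δ + 62δ² = 82.79.
Rearranged: 62δ² + 66δ − 82.79 = 0.
The positive root is δ = [−66 + √(66² + 4·62·82.79)] / (2·62) = (−66 + 157.759)/124 ≈ 0.7400.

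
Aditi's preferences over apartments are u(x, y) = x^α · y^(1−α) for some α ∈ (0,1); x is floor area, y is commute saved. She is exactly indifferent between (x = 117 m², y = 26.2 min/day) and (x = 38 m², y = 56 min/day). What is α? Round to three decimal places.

α ≈ 0.403

Indifference: 117^α · 26.2^(1−α) = 38^α · 56^(1−α).
(117/38)^α = (56/26.2)^(1−α); take logs: α·ln(117/38) = (1−α)·ln(56/26.2), i.e. α·1.124588 = (1−α)·0.759592.
With A = 1.124588 and B = 0.759592: α·A = (1−α)·B, so α = B/(A+B) = 0.759592/1.884180 ≈ 0.403.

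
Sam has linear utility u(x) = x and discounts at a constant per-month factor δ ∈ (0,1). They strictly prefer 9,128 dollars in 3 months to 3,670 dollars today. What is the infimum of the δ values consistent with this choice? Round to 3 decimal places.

δ > 0.738

Under u(x) = x this choice says 3670 < δ^3·9128.
Dividing by 9128: δ^3 > 0.40206. Both sides are positive, so the cube root keeps the direction.
δ > (3670/9128)^(1/3) ≈ 0.738.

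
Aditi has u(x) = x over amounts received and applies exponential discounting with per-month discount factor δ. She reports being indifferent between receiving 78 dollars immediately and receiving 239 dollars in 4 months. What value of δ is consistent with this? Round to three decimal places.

The payoff in 4 months is discounted by δ^4, so u(78) = δ^4·u(239) and δ^4 = u(78)/u(239).
With u(x) = x: δ^4 = 78/239 = 0.32636.
So δ = 0.32636^(1/4) ≈ 0.756.

δ ≈ 0.756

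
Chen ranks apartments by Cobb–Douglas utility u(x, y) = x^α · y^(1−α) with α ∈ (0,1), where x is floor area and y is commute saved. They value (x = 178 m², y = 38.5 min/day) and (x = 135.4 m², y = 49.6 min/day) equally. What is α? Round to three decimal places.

Set the two utilities equal: 178^α·38.5^(1−α) = 135.4^α·49.6^(1−α).
Rearrange to (178/135.4)^α = (49.6/38.5)^(1−α) and take logs: α·0.273550 = (1−α)·0.253333.
With A = 0.273550 and B = 0.253333: α·A = (1−α)·B, so α = B/(A+B) = 0.253333/0.526883 ≈ 0.481.

α ≈ 0.481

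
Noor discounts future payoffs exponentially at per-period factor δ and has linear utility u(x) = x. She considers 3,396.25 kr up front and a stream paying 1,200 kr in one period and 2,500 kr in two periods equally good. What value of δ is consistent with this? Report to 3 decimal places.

The stream is worth 1200δ + 2500δ² today, so 1200δ + 2500δ² = 3396.25.
Rearranged: 2500δ² + 1200δ − 3396.25 = 0.
By the quadratic formula (taking the positive root), δ = (−1200 + √35402500.00) / 5000 ≈ 0.950.

δ ≈ 0.950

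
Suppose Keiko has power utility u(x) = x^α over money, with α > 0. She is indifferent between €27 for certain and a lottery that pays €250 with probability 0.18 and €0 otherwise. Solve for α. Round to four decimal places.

Since u(0) = 0, the lottery's EU is 0.18·250^α.
Equating: 27^α = 0.18·250^α, i.e. 0.1080^α = 0.18.
Take logs: α = ln 0.18 / ln(27/250) ≈ 0.770480.

α ≈ 0.7705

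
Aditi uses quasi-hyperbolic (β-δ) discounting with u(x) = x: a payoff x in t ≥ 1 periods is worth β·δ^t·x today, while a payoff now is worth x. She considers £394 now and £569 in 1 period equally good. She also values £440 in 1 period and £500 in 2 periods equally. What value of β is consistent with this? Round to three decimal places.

Both payoffs in the second observation are in the future, so β drops out: δ^1·440 = δ^2·500 ⇒ δ = 440/500 = 0.88000.
The first indifference: 394 = β·δ·569, so β = 394/(δ·569) = 394/(0.88000·569) ≈ 0.787.

β ≈ 0.787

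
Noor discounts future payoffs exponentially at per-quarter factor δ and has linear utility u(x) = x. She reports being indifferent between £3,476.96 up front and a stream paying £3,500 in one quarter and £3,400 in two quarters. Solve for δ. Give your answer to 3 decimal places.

The stream is worth 3500δ + 3400δ² today, so 3500δ + 3400δ² = 3476.96.
That is, 3400δ² + 3500δ − 3476.96 = 0, a quadratic in δ.
The positive root is δ = [−3500 + √(3500² + 4·3400·3476.96)] / (2·3400) = (−3500 + 7716.000)/6800 ≈ 0.620.

δ ≈ 0.620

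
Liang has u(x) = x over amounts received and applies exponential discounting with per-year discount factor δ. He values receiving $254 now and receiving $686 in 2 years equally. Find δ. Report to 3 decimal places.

δ ≈ 0.608

The payoff in 2 years is discounted by δ^2, so u(254) = δ^2·u(686) and δ^2 = u(254)/u(686).
With u(x) = x: δ^2 = 254/686 = 0.37026.
Taking the square root: δ = 0.37026^(1/2) ≈ 0.608.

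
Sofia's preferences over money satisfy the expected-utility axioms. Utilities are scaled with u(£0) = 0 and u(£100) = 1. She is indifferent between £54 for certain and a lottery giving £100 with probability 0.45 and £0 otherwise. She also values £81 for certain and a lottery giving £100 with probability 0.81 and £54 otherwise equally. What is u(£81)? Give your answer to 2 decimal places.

0.90

The first gamble pins u(£54): it must equal 0.45·1 + 0.55·0 = 0.45.
Chaining: u(£81) = 0.81·1.00 + 0.19·0.45 = 0.8955.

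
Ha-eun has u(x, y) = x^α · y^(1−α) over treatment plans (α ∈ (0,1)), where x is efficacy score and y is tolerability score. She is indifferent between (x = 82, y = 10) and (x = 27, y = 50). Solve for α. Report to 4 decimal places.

α ≈ 0.5916

The Cobb–Douglas utilities coincide, so 82^α·10^(1−α) = 27^α·50^(1−α).
(82/27)^α = (50/10)^(1−α); take logs: α·ln(82/27) = (1−α)·ln(50/10), i.e. α·1.1108824 = (1−α)·1.6094379.
With A = 1.1108824 and B = 1.6094379: α·A = (1−α)·B, so α = B/(A+B) = 1.6094379/2.7203203 ≈ 0.5916.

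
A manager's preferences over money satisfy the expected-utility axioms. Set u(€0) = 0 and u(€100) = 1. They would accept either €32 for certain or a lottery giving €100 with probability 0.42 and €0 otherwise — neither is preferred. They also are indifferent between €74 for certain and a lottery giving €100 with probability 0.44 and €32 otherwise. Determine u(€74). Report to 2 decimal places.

The first gamble pins u(€32): it must equal 0.42·1 + 0.58·0 = 0.42.
The second indifference gives u(€74) = 0.44·u(€100) + 0.56·u(€32) = 0.44·1.00 + 0.56·0.42 = 0.6752.

0.68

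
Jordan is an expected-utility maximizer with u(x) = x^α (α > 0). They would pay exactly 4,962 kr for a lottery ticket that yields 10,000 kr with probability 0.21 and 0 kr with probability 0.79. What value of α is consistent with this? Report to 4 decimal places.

α ≈ 2.2270

EU(lottery) = 0.21·10000^α + 0.79·0 = 0.21·10000^α.
Setting u(4962) equal to that: 4962^α = 0.21·10000^α ⇒ (4962/10000)^α = 0.21.
Taking logs: α·ln(4962/10000) = ln(0.21), so α = -1.5606477 / -0.7007762 ≈ 2.2270.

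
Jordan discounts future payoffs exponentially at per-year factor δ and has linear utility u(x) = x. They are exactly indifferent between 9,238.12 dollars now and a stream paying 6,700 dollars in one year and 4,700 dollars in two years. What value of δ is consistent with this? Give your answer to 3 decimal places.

δ ≈ 0.860

Equating present values: 9238.12 = 6700δ + 4700δ².
Rearranged: 4700δ² + 6700δ − 9238.12 = 0.
δ = (−6700 + √(6700² + 4·4700·9238.12)) / (2·4700) = (−6700 + √218566656.00) / 9400 ≈ 0.860.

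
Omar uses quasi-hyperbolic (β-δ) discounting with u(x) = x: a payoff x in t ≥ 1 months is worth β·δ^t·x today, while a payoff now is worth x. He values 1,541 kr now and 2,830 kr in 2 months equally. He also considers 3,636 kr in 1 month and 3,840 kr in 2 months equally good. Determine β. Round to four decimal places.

From the later pair, β·δ^1·3636 = β·δ^2·3840; dividing through, δ = 3636/3840 = 0.94688.
Now use the now-vs-future pair: 1541 = β·δ^2·2830 gives β = 1541/(0.89657·2830) ≈ 0.6073.

β ≈ 0.6073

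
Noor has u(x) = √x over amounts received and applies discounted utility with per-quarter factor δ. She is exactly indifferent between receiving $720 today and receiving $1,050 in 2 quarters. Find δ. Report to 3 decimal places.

The payoff in 2 quarters is discounted by δ^2, so u(720) = δ^2·u(1050) and δ^2 = u(720)/u(1050).
With u(x) = √x: δ^2 = √720/√1050 = √(720/1050) = 0.82808.
Hence δ = (0.82808)^(1/2) = 0.90999.

δ ≈ 0.910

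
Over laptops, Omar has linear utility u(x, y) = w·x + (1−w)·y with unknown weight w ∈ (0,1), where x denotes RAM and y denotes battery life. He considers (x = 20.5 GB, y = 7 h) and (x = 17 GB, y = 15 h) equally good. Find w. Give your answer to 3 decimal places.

Equating utilities: w·20.5 + (1−w)·7 = w·17 + (1−w)·15.
w·(20.5−17) = (1−w)·(15−7), i.e. w·3.5 = (1−w)·8.
So w/(1−w) = 8/3.5 = 2.2857, giving w = 8/(3.5+8) = 0.696.

w = 0.696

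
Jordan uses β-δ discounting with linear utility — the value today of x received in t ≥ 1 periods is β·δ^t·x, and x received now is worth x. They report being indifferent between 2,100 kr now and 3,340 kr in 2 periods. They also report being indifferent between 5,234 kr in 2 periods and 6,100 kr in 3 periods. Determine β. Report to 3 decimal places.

Both payoffs in the second observation are in the future, so β drops out: δ^2·5234 = δ^3·6100 ⇒ δ = 5234/6100 = 0.85803.
Substituting δ into 2100 = β·δ^2·3340: β = 2100/(2458.976) ≈ 0.854.

β ≈ 0.854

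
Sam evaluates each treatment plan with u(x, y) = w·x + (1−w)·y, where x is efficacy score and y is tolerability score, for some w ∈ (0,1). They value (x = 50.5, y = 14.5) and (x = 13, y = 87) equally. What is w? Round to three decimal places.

u(50.5,14.5) = u(13,87) means w·50.5 + (1−w)·14.5 = w·13 + (1−w)·87.
Collecting terms: w·37.5 = (1−w)·72.5.
Hence w = 72.5/(37.5+72.5) = 72.5/110 = 0.659.

w = 0.659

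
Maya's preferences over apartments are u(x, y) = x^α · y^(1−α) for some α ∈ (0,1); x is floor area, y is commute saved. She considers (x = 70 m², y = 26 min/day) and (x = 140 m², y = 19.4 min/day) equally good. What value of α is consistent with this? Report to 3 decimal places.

The Cobb–Douglas utilities coincide, so 70^α·26^(1−α) = 140^α·19.4^(1−α).
Rearrange to (70/140)^α = (19.4/26)^(1−α) and take logs: α·-0.693147 = (1−α)·-0.292823.
So α/(1−α) = (-0.292823)/(-0.693147) = 0.422454, and α = 0.422454/1.422454 ≈ 0.297.

α ≈ 0.297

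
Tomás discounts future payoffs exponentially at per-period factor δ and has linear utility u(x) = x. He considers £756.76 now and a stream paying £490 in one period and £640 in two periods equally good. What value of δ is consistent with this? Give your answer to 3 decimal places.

The stream is worth 490δ + 640δ² today, so 490δ + 640δ² = 756.76.
That is, 640δ² + 490δ − 756.76 = 0, a quadratic in δ.
By the quadratic formula (taking the positive root), δ = (−490 + √2177405.60) / 1280 ≈ 0.770.

δ ≈ 0.770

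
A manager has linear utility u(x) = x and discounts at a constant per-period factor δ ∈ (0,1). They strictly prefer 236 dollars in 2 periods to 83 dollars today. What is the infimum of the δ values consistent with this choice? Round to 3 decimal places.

Comparing present values: 83 < δ^2·236.
Hence δ^2 > 83/236 = 0.35169, and x ↦ x^(1/2) is increasing on (0,∞).
δ > 0.35169^(1/2) = 0.593.

δ > 0.593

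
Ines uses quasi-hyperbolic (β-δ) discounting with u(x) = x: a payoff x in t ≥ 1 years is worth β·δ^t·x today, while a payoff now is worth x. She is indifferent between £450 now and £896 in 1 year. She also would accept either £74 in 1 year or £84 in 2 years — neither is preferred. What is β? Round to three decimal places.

From the later pair, β·δ^1·74 = β·δ^2·84; dividing through, δ = 74/84 = 0.88095.
The first indifference: 450 = β·δ·896, so β = 450/(δ·896) = 450/(0.88095·896) ≈ 0.570.

β ≈ 0.570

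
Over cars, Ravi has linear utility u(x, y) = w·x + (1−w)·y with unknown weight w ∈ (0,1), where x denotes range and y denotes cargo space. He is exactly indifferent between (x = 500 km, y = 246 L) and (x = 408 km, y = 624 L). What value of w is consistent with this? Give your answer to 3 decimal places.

w = 0.804

u(500,246) = u(408,624) means w·500 + (1−w)·246 = w·408 + (1−w)·624.
Collecting terms: w·92 = (1−w)·378.
So w/(1−w) = 378/92 = 4.1087, giving w = 378/(92+378) = 0.804.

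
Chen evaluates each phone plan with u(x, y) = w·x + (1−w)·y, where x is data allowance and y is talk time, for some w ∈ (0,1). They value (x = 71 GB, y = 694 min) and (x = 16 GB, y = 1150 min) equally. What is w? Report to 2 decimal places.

w = 0.89

Equating utilities: w·71 + (1−w)·694 = w·16 + (1−w)·1150.
Rearranging, 55·w − 456·(1−w) = 0.
The marginal rate of substitution is 456/55, so w = 456/(55+456) = 0.89.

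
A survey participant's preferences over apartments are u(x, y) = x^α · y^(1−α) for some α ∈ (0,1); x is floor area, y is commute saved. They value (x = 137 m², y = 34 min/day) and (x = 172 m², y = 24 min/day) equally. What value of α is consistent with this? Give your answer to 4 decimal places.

α ≈ 0.6049

The Cobb–Douglas utilities coincide, so 137^α·34^(1−α) = 172^α·24^(1−α).
Taking logs: α·ln 137 + (1−α)·ln 34 = α·ln 172 + (1−α)·ln 24, i.e. α·-0.2275136 = (1−α)·-0.3483067.
So α/(1−α) = (-0.3483067)/(-0.2275136) = 1.5309269, and α = 1.5309269/2.5309269 ≈ 0.6049.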